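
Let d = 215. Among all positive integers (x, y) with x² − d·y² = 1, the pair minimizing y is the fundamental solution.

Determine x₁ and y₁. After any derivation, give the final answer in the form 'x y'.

44 3

d=215: √d = [14; 1,1,1,28] (ℓ=4, even), read p_3/q_3
a_0=14:  p_0=14·1+0=14,  q_0=14·0+1=1
…
a_2=1:  p_2=1·15+14=29,  q_2=1·1+1=2
a_3=1:  p_3=1·29+15=44,  q_3=1·2+1=3
→ (44, 3).  Check: 44²=1936, 215·3²=1935, difference 1.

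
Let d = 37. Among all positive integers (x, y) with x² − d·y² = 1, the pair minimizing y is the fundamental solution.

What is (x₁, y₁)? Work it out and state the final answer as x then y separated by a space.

√37 → a₀=6, period (12); ℓ=1 odd so k=1
step 0: (6, 1)  from 6·(1,0) + (0,1)
step 1: (73, 12)  from 12·(6,1) + (1,0)
→ (73, 12).  Check: 73²=5329, 37·12²=5328, difference 1.

73 12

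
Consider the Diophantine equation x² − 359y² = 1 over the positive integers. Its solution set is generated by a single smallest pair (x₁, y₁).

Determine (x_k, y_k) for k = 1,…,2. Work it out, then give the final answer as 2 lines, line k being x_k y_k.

[18; 1,17,1,36] for √359; ℓ=4 ⇒ convergent index 3
i=0: a=18 ⇒ p=18, q=1
…
i=2: a=17 ⇒ p=341, q=18
i=3: a=1 ⇒ p=360, q=19
→ (360, 19).  Check: 360²=129600, 359·19²=129599, difference 1.
(x_2, y_2) = (360·360 + 359·19·19, 360·19 + 19·360) = (259199, 13680)

360 19
259199 13680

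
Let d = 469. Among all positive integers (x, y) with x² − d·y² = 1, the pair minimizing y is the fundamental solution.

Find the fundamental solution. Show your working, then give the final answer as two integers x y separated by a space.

[21; 1,1,1,10,6,10,1,1,1,42] for √469; ℓ=10 ⇒ convergent index 9
i=0: a=21 ⇒ p=21, q=1
i=1: a=1 ⇒ p=22, q=1
i=2: a=1 ⇒ p=43, q=2
i=3: a=1 ⇒ p=65, q=3
i=4: a=10 ⇒ p=693, q=32
i=5: a=6 ⇒ p=4223, q=195
i=6: a=10 ⇒ p=42923, q=1982
i=7: a=1 ⇒ p=47146, q=2177
i=8: a=1 ⇒ p=90069, q=4159
i=9: a=1 ⇒ p=137215, q=6336
fundamental: x₁=137215, y₁=6336  (since 18827956225 − 469·40144896 = 1)

137215 6336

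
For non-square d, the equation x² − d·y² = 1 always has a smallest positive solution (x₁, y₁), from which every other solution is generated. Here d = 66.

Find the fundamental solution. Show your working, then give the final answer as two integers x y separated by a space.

65 8

[8; 8,16] for √66; ℓ=2 ⇒ convergent index 1
k=0  a_k=8  p_k/q_k = 8/1
k=1  a_k=8  p_k/q_k = 65/8
→ (65, 8).  Check: 65²=4225, 66·8²=4224, difference 1.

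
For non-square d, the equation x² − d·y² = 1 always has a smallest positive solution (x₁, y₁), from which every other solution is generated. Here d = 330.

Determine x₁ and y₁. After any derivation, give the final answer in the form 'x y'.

√330 → a₀=18, period (6,36); ℓ=2 even so k=1
step 0: (18, 1)  from 18·(1,0) + (0,1)
step 1: (109, 6)  from 6·(18,1) + (1,0)
→ (109, 6).  Check: 109²=11881, 330·6²=11880, difference 1.

109 6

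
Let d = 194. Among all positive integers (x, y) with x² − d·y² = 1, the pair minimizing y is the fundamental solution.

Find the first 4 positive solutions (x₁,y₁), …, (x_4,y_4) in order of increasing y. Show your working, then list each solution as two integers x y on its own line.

195 14
76049 5460
29658915 2129386
11566900801 830455080

√194 → a₀=13, period (1,12,1,26); ℓ=4 even so k=3
i=0: a=13 ⇒ p=13, q=1
…
i=2: a=12 ⇒ p=181, q=13
i=3: a=1 ⇒ p=195, q=14
→ (195, 14).  Check: 195²=38025, 194·14²=38024, difference 1.
(195+14√194)^2 = 76049 + 5460√194
(195+14√194)^3 = 29658915 + 2129386√194
(195+14√194)^4 = 11566900801 + 830455080√194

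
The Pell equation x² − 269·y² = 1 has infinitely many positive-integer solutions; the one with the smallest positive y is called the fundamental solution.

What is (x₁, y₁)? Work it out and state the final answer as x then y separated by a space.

√269 = [16; 2,2,32, …], period ℓ=3 (odd) → k=5
a_0=16:  p_0=16·1+0=16,  q_0=16·0+1=1
…
a_2=2:  p_2=2·33+16=82,  q_2=2·2+1=5
a_3=32:  p_3=32·82+33=2657,  q_3=32·5+2=162
a_4=2:  p_4=2·2657+82=5396,  q_4=2·162+5=329
a_5=2:  p_5=2·5396+2657=13449,  q_5=2·329+162=820
(x₁, y₁) = (13449, 820);  13449² − 269·820² = 1 ✓

13449 820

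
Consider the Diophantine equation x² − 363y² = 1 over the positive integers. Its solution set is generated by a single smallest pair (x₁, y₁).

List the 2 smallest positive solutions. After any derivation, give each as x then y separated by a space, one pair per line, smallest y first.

362 19
262087 13756

[19; 19,38] for √363; ℓ=2 ⇒ convergent index 1
k=0  a_k=19  p_k/q_k = 19/1
k=1  a_k=19  p_k/q_k = 362/19
→ (362, 19).  Check: 362²=131044, 363·19²=131043, difference 1.
k=2:  x_2 = 362·362+363·19·19 = 262087,  y_2 = 362·19+19·362 = 13756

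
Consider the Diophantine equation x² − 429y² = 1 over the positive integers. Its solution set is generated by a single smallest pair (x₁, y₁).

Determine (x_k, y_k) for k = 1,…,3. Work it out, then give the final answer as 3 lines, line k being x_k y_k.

1524095 73584
4645731138049 224298012960
14161071197688057215 683702960124468816

√429 = [20; 1,2,2,9,1,12,1,9,2,2,1,40, …], period ℓ=12 (even) → k=11
a_0=20:  p_0=20·1+0=20,  q_0=20·0+1=1
…
a_2=2:  p_2=2·21+20=62,  q_2=2·1+1=3
…
a_6=12:  p_6=12·1512+1367=19511,  q_6=12·73+66=942
a_7=1:  p_7=1·19511+1512=21023,  q_7=1·942+73=1015
a_8=9:  p_8=9·21023+19511=208718,  q_8=9·1015+942=10077
a_9=2:  p_9=2·208718+21023=438459,  q_9=2·10077+1015=21169
a_10=2:  p_10=2·438459+208718=1085636,  q_10=2·21169+10077=52415
a_11=1:  p_11=1·1085636+438459=1524095,  q_11=1·52415+21169=73584
fundamental: x₁=1524095, y₁=73584  (since 2322865569025 − 429·5414605056 = 1)
(x_2, y_2) = (1524095·1524095 + 429·73584·73584, 1524095·73584 + 73584·1524095) = (4645731138049, 224298012960)
(x_3, y_3) = (1524095·4645731138049 + 429·73584·224298012960, 1524095·224298012960 + 73584·4645731138049) = (14161071197688057215, 683702960124468816)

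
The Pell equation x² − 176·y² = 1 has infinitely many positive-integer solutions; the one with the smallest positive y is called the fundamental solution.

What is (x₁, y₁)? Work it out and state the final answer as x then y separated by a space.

d=176: √d = [13; 3,1,3,26] (ℓ=4, even), read p_3/q_3
step 0: (13, 1)  from 13·(1,0) + (0,1)
step 1: (40, 3)  from 3·(13,1) + (1,0)
step 2: (53, 4)  from 1·(40,3) + (13,1)
step 3: (199, 15)  from 3·(53,4) + (40,3)
fundamental: x₁=199, y₁=15  (since 39601 − 176·225 = 1)

199 15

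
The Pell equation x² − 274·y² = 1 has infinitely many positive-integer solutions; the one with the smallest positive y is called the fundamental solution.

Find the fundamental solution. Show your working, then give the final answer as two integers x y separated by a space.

[16; 1,1,4,4,1,1,32] for √274; ℓ=7 ⇒ convergent index 13
step 0: (16, 1)  from 16·(1,0) + (0,1)
step 1: (17, 1)  from 1·(16,1) + (1,0)
…
step 3: (149, 9)  from 4·(33,2) + (17,1)
step 4: (629, 38)  from 4·(149,9) + (33,2)
…
step 6: (1407, 85)  from 1·(778,47) + (629,38)
step 7: (45802, 2767)  from 32·(1407,85) + (778,47)
step 8: (47209, 2852)  from 1·(45802,2767) + (1407,85)
step 9: (93011, 5619)  from 1·(47209,2852) + (45802,2767)
step 10: (419253, 25328)  from 4·(93011,5619) + (47209,2852)
step 11: (1770023, 106931)  from 4·(419253,25328) + (93011,5619)
step 12: (2189276, 132259)  from 1·(1770023,106931) + (419253,25328)
step 13: (3959299, 239190)  from 1·(2189276,132259) + (1770023,106931)
(x₁, y₁) = (3959299, 239190);  3959299² − 274·239190² = 1 ✓

3959299 239190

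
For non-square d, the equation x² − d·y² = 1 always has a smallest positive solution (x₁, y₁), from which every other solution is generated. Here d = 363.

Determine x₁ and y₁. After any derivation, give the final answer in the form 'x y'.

√363 = [19; 19,38, …], period ℓ=2 (even) → k=1
i=0: a=19 ⇒ p=19, q=1
i=1: a=19 ⇒ p=362, q=19
fundamental: x₁=362, y₁=19  (since 131044 − 363·361 = 1)

362 19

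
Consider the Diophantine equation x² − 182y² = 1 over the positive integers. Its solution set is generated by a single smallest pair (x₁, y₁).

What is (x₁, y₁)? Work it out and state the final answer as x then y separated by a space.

[13; 2,26] for √182; ℓ=2 ⇒ convergent index 1
a_0=13:  p_0=13·1+0=13,  q_0=13·0+1=1
a_1=2:  p_1=2·13+1=27,  q_1=2·1+0=2
fundamental: x₁=27, y₁=2  (since 729 − 182·4 = 1)

27 2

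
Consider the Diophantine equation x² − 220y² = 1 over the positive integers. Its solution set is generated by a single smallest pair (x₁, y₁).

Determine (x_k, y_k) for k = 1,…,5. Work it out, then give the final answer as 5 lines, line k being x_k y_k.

d=220: √d = [14; 1,4,1,28] (ℓ=4, even), read p_3/q_3
a_0=14:  p_0=14·1+0=14,  q_0=14·0+1=1
…
a_2=4:  p_2=4·15+14=74,  q_2=4·1+1=5
a_3=1:  p_3=1·74+15=89,  q_3=1·5+1=6
fundamental: x₁=89, y₁=6  (since 7921 − 220·36 = 1)
(89+6√220)^2 = 15841 + 1068√220
(89+6√220)^3 = 2819609 + 190098√220
(89+6√220)^4 = 501874561 + 33836376√220
(89+6√220)^5 = 89330852249 + 6022684830√220

89 6
15841 1068
2819609 190098
501874561 33836376
89330852249 6022684830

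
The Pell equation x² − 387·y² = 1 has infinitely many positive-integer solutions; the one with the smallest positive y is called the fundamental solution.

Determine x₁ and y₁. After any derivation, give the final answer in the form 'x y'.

3482 177

√387 → a₀=19, period (1,2,19,2,1,38); ℓ=6 even so k=5
step 0: (19, 1)  from 19·(1,0) + (0,1)
…
step 3: (1141, 58)  from 19·(59,3) + (20,1)
step 4: (2341, 119)  from 2·(1141,58) + (59,3)
step 5: (3482, 177)  from 1·(2341,119) + (1141,58)
→ (3482, 177).  Check: 3482²=12124324, 387·177²=12124323, difference 1.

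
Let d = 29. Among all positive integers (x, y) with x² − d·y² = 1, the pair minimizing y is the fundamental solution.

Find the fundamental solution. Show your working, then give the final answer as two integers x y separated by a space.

9801 1820

√29 = [5; 2,1,1,2,10, …], period ℓ=5 (odd) → k=9
a_0=5:  p_0=5·1+0=5,  q_0=5·0+1=1
a_1=2:  p_1=2·5+1=11,  q_1=2·1+0=2
a_2=1:  p_2=1·11+5=16,  q_2=1·2+1=3
a_3=1:  p_3=1·16+11=27,  q_3=1·3+2=5
…
a_5=10:  p_5=10·70+27=727,  q_5=10·13+5=135
a_6=2:  p_6=2·727+70=1524,  q_6=2·135+13=283
…
a_8=1:  p_8=1·2251+1524=3775,  q_8=1·418+283=701
a_9=2:  p_9=2·3775+2251=9801,  q_9=2·701+418=1820
→ (9801, 1820).  Check: 9801²=96059601, 29·1820²=96059600, difference 1.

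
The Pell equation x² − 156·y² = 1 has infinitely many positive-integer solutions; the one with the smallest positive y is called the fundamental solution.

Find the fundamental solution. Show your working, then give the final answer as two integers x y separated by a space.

[12; 2,24] for √156; ℓ=2 ⇒ convergent index 1
i=0: a=12 ⇒ p=12, q=1
i=1: a=2 ⇒ p=25, q=2
(x₁, y₁) = (25, 2);  25² − 156·2² = 1 ✓

25 2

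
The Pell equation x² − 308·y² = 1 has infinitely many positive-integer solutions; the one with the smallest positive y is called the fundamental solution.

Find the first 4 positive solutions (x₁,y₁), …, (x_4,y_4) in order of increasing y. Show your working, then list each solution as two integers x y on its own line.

351 20
246401 14040
172973151 9856060
121426905601 6918940080

√308 → a₀=17, period (1,1,4,1,1,34); ℓ=6 even so k=5
a_0=17:  p_0=17·1+0=17,  q_0=17·0+1=1
a_1=1:  p_1=1·17+1=18,  q_1=1·1+0=1
a_2=1:  p_2=1·18+17=35,  q_2=1·1+1=2
a_3=4:  p_3=4·35+18=158,  q_3=4·2+1=9
a_4=1:  p_4=1·158+35=193,  q_4=1·9+2=11
a_5=1:  p_5=1·193+158=351,  q_5=1·11+9=20
fundamental: x₁=351, y₁=20  (since 123201 − 308·400 = 1)
(x_2, y_2) = (351·351 + 308·20·20, 351·20 + 20·351) = (246401, 14040)
(x_3, y_3) = (351·246401 + 308·20·14040, 351·14040 + 20·246401) = (172973151, 9856060)
(x_4, y_4) = (351·172973151 + 308·20·9856060, 351·9856060 + 20·172973151) = (121426905601, 6918940080)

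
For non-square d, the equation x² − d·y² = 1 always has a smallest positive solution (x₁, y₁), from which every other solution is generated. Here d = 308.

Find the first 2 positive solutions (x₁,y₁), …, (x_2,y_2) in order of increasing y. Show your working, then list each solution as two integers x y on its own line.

√308 = [17; 1,1,4,1,1,34, …], period ℓ=6 (even) → k=5
a_0=17:  p_0=17·1+0=17,  q_0=17·0+1=1
…
a_2=1:  p_2=1·18+17=35,  q_2=1·1+1=2
…
a_4=1:  p_4=1·158+35=193,  q_4=1·9+2=11
a_5=1:  p_5=1·193+158=351,  q_5=1·11+9=20
→ (351, 20).  Check: 351²=123201, 308·20²=123200, difference 1.
(351+20√308)^2 = 246401 + 14040√308

351 20
246401 14040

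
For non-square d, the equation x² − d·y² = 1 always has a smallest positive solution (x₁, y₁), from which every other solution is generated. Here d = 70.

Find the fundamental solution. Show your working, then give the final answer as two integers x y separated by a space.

251 30

[8; 2,1,2,1,2,16] for √70; ℓ=6 ⇒ convergent index 5
a_0=8:  p_0=8·1+0=8,  q_0=8·0+1=1
a_1=2:  p_1=2·8+1=17,  q_1=2·1+0=2
a_2=1:  p_2=1·17+8=25,  q_2=1·2+1=3
a_3=2:  p_3=2·25+17=67,  q_3=2·3+2=8
a_4=1:  p_4=1·67+25=92,  q_4=1·8+3=11
a_5=2:  p_5=2·92+67=251,  q_5=2·11+8=30
(x₁, y₁) = (251, 30);  251² − 70·30² = 1 ✓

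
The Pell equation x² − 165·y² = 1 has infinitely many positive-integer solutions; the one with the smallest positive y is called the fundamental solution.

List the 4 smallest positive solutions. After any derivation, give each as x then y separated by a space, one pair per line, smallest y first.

1079 84
2328481 181272
5024860919 391184892
10843647534721 844176815664

√165 → a₀=12, period (1,5,2,5,1,24); ℓ=6 even so k=5
step 0: (12, 1)  from 12·(1,0) + (0,1)
step 1: (13, 1)  from 1·(12,1) + (1,0)
step 2: (77, 6)  from 5·(13,1) + (12,1)
step 3: (167, 13)  from 2·(77,6) + (13,1)
step 4: (912, 71)  from 5·(167,13) + (77,6)
step 5: (1079, 84)  from 1·(912,71) + (167,13)
fundamental: x₁=1079, y₁=84  (since 1164241 − 165·7056 = 1)
n=2: (1079,84)∘(1079,84) = (1079·1079+165·84·84, 1079·84+84·1079) = (2328481,181272)
n=3: (2328481,181272)∘(1079,84) = (1079·2328481+165·84·181272, 1079·181272+84·2328481) = (5024860919,391184892)
n=4: (5024860919,391184892)∘(1079,84) = (1079·5024860919+165·84·391184892, 1079·391184892+84·5024860919) = (10843647534721,844176815664)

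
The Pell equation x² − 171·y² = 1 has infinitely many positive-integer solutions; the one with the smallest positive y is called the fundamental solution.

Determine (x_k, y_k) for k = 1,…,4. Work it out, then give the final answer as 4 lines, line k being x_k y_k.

√171 → a₀=13, period (13,26); ℓ=2 even so k=1
i=0: a=13 ⇒ p=13, q=1
i=1: a=13 ⇒ p=170, q=13
(x₁, y₁) = (170, 13);  170² − 171·13² = 1 ✓
n=2: (170,13)∘(170,13) = (170·170+171·13·13, 170·13+13·170) = (57799,4420)
n=3: (57799,4420)∘(170,13) = (170·57799+171·13·4420, 170·4420+13·57799) = (19651490,1502787)
n=4: (19651490,1502787)∘(170,13) = (170·19651490+171·13·1502787, 170·1502787+13·19651490) = (6681448801,510943160)

170 13
57799 4420
19651490 1502787
6681448801 510943160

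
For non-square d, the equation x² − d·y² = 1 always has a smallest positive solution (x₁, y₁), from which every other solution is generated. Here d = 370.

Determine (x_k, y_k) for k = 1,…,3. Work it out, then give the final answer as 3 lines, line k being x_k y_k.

√370 = [19; 4,4,38, …], period ℓ=3 (odd) → k=5
i=0: a=19 ⇒ p=19, q=1
i=1: a=4 ⇒ p=77, q=4
…
i=4: a=4 ⇒ p=50339, q=2617
i=5: a=4 ⇒ p=213859, q=11118
fundamental: x₁=213859, y₁=11118  (since 45735671881 − 370·123609924 = 1)
(213859+11118√370)^2 = 91471343761 + 4755368724√370
(213859+11118√370)^3 = 39123940210553539 + 2033956799880714√370

213859 11118
91471343761 4755368724
39123940210553539 2033956799880714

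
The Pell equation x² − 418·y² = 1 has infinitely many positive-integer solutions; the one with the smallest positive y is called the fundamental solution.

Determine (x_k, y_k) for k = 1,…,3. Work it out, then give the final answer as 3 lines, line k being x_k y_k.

33857 1656
2292592897 112134384
155240635393601 7593067676520

[20; 2,4,20,4,2,40] for √418; ℓ=6 ⇒ convergent index 5
k=0  a_k=20  p_k/q_k = 20/1
k=1  a_k=2  p_k/q_k = 41/2
…
k=3  a_k=20  p_k/q_k = 3721/182
k=4  a_k=4  p_k/q_k = 15068/737
k=5  a_k=2  p_k/q_k = 33857/1656
(x₁, y₁) = (33857, 1656);  33857² − 418·1656² = 1 ✓
k=2:  x_2 = 33857·33857+418·1656·1656 = 2292592897,  y_2 = 33857·1656+1656·33857 = 112134384
k=3:  x_3 = 33857·2292592897+418·1656·112134384 = 155240635393601,  y_3 = 33857·112134384+1656·2292592897 = 7593067676520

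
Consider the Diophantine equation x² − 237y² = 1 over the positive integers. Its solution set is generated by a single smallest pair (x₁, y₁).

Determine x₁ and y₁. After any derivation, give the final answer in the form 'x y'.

228151 14820

√237 → a₀=15, period (2,1,1,7,10,7,1,1,2,30); ℓ=10 even so k=9
a_0=15:  p_0=15·1+0=15,  q_0=15·0+1=1
a_1=2:  p_1=2·15+1=31,  q_1=2·1+0=2
a_2=1:  p_2=1·31+15=46,  q_2=1·2+1=3
a_3=1:  p_3=1·46+31=77,  q_3=1·3+2=5
a_4=7:  p_4=7·77+46=585,  q_4=7·5+3=38
…
a_7=1:  p_7=1·42074+5927=48001,  q_7=1·2733+385=3118
a_8=1:  p_8=1·48001+42074=90075,  q_8=1·3118+2733=5851
a_9=2:  p_9=2·90075+48001=228151,  q_9=2·5851+3118=14820
fundamental: x₁=228151, y₁=14820  (since 52052878801 − 237·219632400 = 1)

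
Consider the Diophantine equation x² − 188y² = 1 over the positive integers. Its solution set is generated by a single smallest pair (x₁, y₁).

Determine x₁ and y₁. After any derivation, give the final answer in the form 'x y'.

d=188: √d = [13; 1,2,2,6,2,2,1,26] (ℓ=8, even), read p_7/q_7
a_0=13:  p_0=13·1+0=13,  q_0=13·0+1=1
…
a_2=2:  p_2=2·14+13=41,  q_2=2·1+1=3
…
a_6=2:  p_6=2·1330+617=3277,  q_6=2·97+45=239
a_7=1:  p_7=1·3277+1330=4607,  q_7=1·239+97=336
fundamental: x₁=4607, y₁=336  (since 21224449 − 188·112896 = 1)

4607 336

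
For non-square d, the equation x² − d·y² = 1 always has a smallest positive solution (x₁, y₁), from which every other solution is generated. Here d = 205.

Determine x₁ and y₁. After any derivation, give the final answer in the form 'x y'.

39689 2772

d=205: √d = [14; 3,6,1,4,1,6,3,28] (ℓ=8, even), read p_7/q_7
k=0  a_k=14  p_k/q_k = 14/1
…
k=2  a_k=6  p_k/q_k = 272/19
…
k=4  a_k=4  p_k/q_k = 1532/107
k=5  a_k=1  p_k/q_k = 1847/129
k=6  a_k=6  p_k/q_k = 12614/881
k=7  a_k=3  p_k/q_k = 39689/2772
fundamental: x₁=39689, y₁=2772  (since 1575216721 − 205·7683984 = 1)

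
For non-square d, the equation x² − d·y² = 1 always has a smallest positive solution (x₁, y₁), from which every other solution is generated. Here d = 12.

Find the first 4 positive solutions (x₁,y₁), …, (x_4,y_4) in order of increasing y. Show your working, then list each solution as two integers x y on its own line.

√12 = [3; 2,6, …], period ℓ=2 (even) → k=1
k=0  a_k=3  p_k/q_k = 3/1
k=1  a_k=2  p_k/q_k = 7/2
(x₁, y₁) = (7, 2);  7² − 12·2² = 1 ✓
(7+2√12)^2 = 97 + 28√12
(7+2√12)^3 = 1351 + 390√12
(7+2√12)^4 = 18817 + 5432√12

7 2
97 28
1351 390
18817 5432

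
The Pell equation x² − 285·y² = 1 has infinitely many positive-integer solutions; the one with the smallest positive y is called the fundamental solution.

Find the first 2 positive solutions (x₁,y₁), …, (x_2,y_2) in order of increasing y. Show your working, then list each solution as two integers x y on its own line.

2431 144
11819521 700128

[16; 1,7,2,7,1,32] for √285; ℓ=6 ⇒ convergent index 5
k=0  a_k=16  p_k/q_k = 16/1
…
k=4  a_k=7  p_k/q_k = 2144/127
k=5  a_k=1  p_k/q_k = 2431/144
(x₁, y₁) = (2431, 144);  2431² − 285·144² = 1 ✓
(x_2, y_2) = (2431·2431 + 285·144·144, 2431·144 + 144·2431) = (11819521, 700128)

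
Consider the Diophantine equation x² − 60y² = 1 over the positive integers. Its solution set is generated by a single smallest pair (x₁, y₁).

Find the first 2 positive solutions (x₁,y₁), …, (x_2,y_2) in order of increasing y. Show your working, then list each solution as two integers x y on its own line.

[7; 1,2,1,14] for √60; ℓ=4 ⇒ convergent index 3
a_0=7:  p_0=7·1+0=7,  q_0=7·0+1=1
a_1=1:  p_1=1·7+1=8,  q_1=1·1+0=1
a_2=2:  p_2=2·8+7=23,  q_2=2·1+1=3
a_3=1:  p_3=1·23+8=31,  q_3=1·3+1=4
(x₁, y₁) = (31, 4);  31² − 60·4² = 1 ✓
n=2: (31,4)∘(31,4) = (31·31+60·4·4, 31·4+4·31) = (1921,248)

31 4
1921 248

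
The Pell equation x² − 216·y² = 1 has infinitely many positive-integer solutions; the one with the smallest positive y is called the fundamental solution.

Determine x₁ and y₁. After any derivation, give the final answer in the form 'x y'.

[14; 1,2,3,2,1,28] for √216; ℓ=6 ⇒ convergent index 5
step 0: (14, 1)  from 14·(1,0) + (0,1)
…
step 2: (44, 3)  from 2·(15,1) + (14,1)
…
step 4: (338, 23)  from 2·(147,10) + (44,3)
step 5: (485, 33)  from 1·(338,23) + (147,10)
→ (485, 33).  Check: 485²=235225, 216·33²=235224, difference 1.

485 33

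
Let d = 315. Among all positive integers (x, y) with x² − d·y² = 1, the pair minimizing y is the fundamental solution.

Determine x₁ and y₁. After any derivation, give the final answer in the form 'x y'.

71 4

[17; 1,2,1,34] for √315; ℓ=4 ⇒ convergent index 3
step 0: (17, 1)  from 17·(1,0) + (0,1)
…
step 2: (53, 3)  from 2·(18,1) + (17,1)
step 3: (71, 4)  from 1·(53,3) + (18,1)
fundamental: x₁=71, y₁=4  (since 5041 − 315·16 = 1)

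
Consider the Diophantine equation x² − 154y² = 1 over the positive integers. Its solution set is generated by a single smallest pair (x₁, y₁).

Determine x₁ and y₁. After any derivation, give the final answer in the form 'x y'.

d=154: √d = [12; 2,2,3,1,2,1,3,2,2,24] (ℓ=10, even), read p_9/q_9
step 0: (12, 1)  from 12·(1,0) + (0,1)
step 1: (25, 2)  from 2·(12,1) + (1,0)
step 2: (62, 5)  from 2·(25,2) + (12,1)
…
step 4: (273, 22)  from 1·(211,17) + (62,5)
step 5: (757, 61)  from 2·(273,22) + (211,17)
step 6: (1030, 83)  from 1·(757,61) + (273,22)
step 7: (3847, 310)  from 3·(1030,83) + (757,61)
step 8: (8724, 703)  from 2·(3847,310) + (1030,83)
step 9: (21295, 1716)  from 2·(8724,703) + (3847,310)
(x₁, y₁) = (21295, 1716);  21295² − 154·1716² = 1 ✓

21295 1716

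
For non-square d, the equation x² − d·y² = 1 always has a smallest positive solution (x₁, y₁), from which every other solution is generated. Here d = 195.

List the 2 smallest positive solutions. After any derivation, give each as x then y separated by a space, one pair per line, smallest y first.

14 1
391 28

d=195: √d = [13; 1,26] (ℓ=2, even), read p_1/q_1
a_0=13:  p_0=13·1+0=13,  q_0=13·0+1=1
a_1=1:  p_1=1·13+1=14,  q_1=1·1+0=1
→ (14, 1).  Check: 14²=196, 195·1²=195, difference 1.
(14+1√195)^2 = 391 + 28√195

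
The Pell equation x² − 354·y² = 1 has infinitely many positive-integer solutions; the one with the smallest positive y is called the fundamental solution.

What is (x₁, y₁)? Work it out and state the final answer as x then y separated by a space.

258065 13716

d=354: √d = [18; 1,4,2,2,18,2,2,4,1,36] (ℓ=10, even), read p_9/q_9
i=0: a=18 ⇒ p=18, q=1
…
i=2: a=4 ⇒ p=94, q=5
…
i=5: a=18 ⇒ p=9351, q=497
i=6: a=2 ⇒ p=19210, q=1021
i=7: a=2 ⇒ p=47771, q=2539
i=8: a=4 ⇒ p=210294, q=11177
i=9: a=1 ⇒ p=258065, q=13716
→ (258065, 13716).  Check: 258065²=66597544225, 354·13716²=66597544224, difference 1.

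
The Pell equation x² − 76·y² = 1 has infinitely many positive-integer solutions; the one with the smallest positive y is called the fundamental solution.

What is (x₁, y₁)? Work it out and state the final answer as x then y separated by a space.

√76 → a₀=8, period (1,2,1,1,5,4,5,1,1,2,1,16); ℓ=12 even so k=11
k=0  a_k=8  p_k/q_k = 8/1
k=1  a_k=1  p_k/q_k = 9/1
k=2  a_k=2  p_k/q_k = 26/3
k=3  a_k=1  p_k/q_k = 35/4
k=4  a_k=1  p_k/q_k = 61/7
…
k=6  a_k=4  p_k/q_k = 1421/163
…
k=9  a_k=1  p_k/q_k = 16311/1871
k=10  a_k=2  p_k/q_k = 41488/4759
k=11  a_k=1  p_k/q_k = 57799/6630
fundamental: x₁=57799, y₁=6630  (since 3340724401 − 76·43956900 = 1)

57799 6630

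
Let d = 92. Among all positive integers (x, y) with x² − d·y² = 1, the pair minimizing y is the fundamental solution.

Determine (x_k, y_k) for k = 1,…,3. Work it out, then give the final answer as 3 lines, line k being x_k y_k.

1151 120
2649601 276240
6099380351 635904360

[9; 1,1,2,4,2,1,1,18] for √92; ℓ=8 ⇒ convergent index 7
i=0: a=9 ⇒ p=9, q=1
…
i=3: a=2 ⇒ p=48, q=5
i=4: a=4 ⇒ p=211, q=22
i=5: a=2 ⇒ p=470, q=49
i=6: a=1 ⇒ p=681, q=71
i=7: a=1 ⇒ p=1151, q=120
→ (1151, 120).  Check: 1151²=1324801, 92·120²=1324800, difference 1.
k=2:  x_2 = 1151·1151+92·120·120 = 2649601,  y_2 = 1151·120+120·1151 = 276240
k=3:  x_3 = 1151·2649601+92·120·276240 = 6099380351,  y_3 = 1151·276240+120·2649601 = 635904360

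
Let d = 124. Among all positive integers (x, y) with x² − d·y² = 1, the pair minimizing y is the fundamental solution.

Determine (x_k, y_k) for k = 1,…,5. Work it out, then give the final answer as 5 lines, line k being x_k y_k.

4620799 414960
42703566796801 3834893506080
394649197502177907199 35440544156001500880
3647189234337689639247667201 327527261991011323636100160
33705856733676329245494460531519999 3026875289361570825948579964954800

√124 = [11; 7,2,1,1,1,…,2,7,22, …], period ℓ=16 (even) → k=15
i=0: a=11 ⇒ p=11, q=1
…
i=5: a=1 ⇒ p=657, q=59
i=6: a=3 ⇒ p=2383, q=214
i=7: a=1 ⇒ p=3040, q=273
…
i=10: a=3 ⇒ p=67292, q=6043
…
i=14: a=2 ⇒ p=626251, q=56239
i=15: a=7 ⇒ p=4620799, q=414960
fundamental: x₁=4620799, y₁=414960  (since 21351783398401 − 124·172191801600 = 1)
(4620799+414960√124)^2 = 42703566796801 + 3834893506080√124
(4620799+414960√124)^3 = 394649197502177907199 + 35440544156001500880√124
(4620799+414960√124)^4 = 3647189234337689639247667201 + 327527261991011323636100160√124
(4620799+414960√124)^5 = 33705856733676329245494460531519999 + 3026875289361570825948579964954800√124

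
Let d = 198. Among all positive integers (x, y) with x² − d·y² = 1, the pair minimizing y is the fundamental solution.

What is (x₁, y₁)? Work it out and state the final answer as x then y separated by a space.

197 14

√198 = [14; 14,28, …], period ℓ=2 (even) → k=1
k=0  a_k=14  p_k/q_k = 14/1
k=1  a_k=14  p_k/q_k = 197/14
fundamental: x₁=197, y₁=14  (since 38809 − 198·196 = 1)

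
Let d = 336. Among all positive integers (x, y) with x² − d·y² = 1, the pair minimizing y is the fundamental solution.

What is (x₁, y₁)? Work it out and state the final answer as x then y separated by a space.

55 3

[18; 3,36] for √336; ℓ=2 ⇒ convergent index 1
i=0: a=18 ⇒ p=18, q=1
i=1: a=3 ⇒ p=55, q=3
(x₁, y₁) = (55, 3);  55² − 336·3² = 1 ✓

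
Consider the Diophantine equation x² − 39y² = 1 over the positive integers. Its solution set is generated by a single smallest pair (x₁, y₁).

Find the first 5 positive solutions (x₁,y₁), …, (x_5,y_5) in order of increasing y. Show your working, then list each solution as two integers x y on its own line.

d=39: √d = [6; 4,12] (ℓ=2, even), read p_1/q_1
step 0: (6, 1)  from 6·(1,0) + (0,1)
step 1: (25, 4)  from 4·(6,1) + (1,0)
fundamental: x₁=25, y₁=4  (since 625 − 39·16 = 1)
(25+4√39)^2 = 1249 + 200√39
(25+4√39)^3 = 62425 + 9996√39
(25+4√39)^4 = 3120001 + 499600√39
(25+4√39)^5 = 155937625 + 24970004√39

25 4
1249 200
62425 9996
3120001 499600
155937625 24970004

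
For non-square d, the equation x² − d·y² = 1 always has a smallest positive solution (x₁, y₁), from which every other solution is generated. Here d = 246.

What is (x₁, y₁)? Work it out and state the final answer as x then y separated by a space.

88805 5662

√246 → a₀=15, period (1,2,5,1,14,1,5,2,1,30); ℓ=10 even so k=9
k=0  a_k=15  p_k/q_k = 15/1
…
k=6  a_k=1  p_k/q_k = 4721/301
k=7  a_k=5  p_k/q_k = 28028/1787
k=8  a_k=2  p_k/q_k = 60777/3875
k=9  a_k=1  p_k/q_k = 88805/5662
→ (88805, 5662).  Check: 88805²=7886328025, 246·5662²=7886328024, difference 1.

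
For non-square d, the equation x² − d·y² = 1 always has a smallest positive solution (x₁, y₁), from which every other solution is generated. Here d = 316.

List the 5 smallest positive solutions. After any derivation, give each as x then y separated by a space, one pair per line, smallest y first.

√316 → a₀=17, period (1,3,2,8,2,3,1,34); ℓ=8 even so k=7
a_0=17:  p_0=17·1+0=17,  q_0=17·0+1=1
a_1=1:  p_1=1·17+1=18,  q_1=1·1+0=1
a_2=3:  p_2=3·18+17=71,  q_2=3·1+1=4
a_3=2:  p_3=2·71+18=160,  q_3=2·4+1=9
a_4=8:  p_4=8·160+71=1351,  q_4=8·9+4=76
a_5=2:  p_5=2·1351+160=2862,  q_5=2·76+9=161
a_6=3:  p_6=3·2862+1351=9937,  q_6=3·161+76=559
a_7=1:  p_7=1·9937+2862=12799,  q_7=1·559+161=720
fundamental: x₁=12799, y₁=720  (since 163814401 − 316·518400 = 1)
k=2:  x_2 = 12799·12799+316·720·720 = 327628801,  y_2 = 12799·720+720·12799 = 18430560
k=3:  x_3 = 12799·327628801+316·720·18430560 = 8386642035199,  y_3 = 12799·18430560+720·327628801 = 471785474160
k=4:  x_4 = 12799·8386642035199+316·720·471785474160 = 214681262489395201,  y_4 = 12799·471785474160+720·8386642035199 = 12076764549117120
k=5:  x_5 = 12799·214681262489395201+316·720·12076764549117120 = 5495410948816896319999,  y_5 = 12799·12076764549117120+720·214681262489395201 = 309141018456514563600

12799 720
327628801 18430560
8386642035199 471785474160
214681262489395201 12076764549117120
5495410948816896319999 309141018456514563600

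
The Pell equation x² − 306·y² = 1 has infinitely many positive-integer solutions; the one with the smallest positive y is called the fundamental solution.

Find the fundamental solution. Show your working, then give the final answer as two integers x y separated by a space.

35 2

d=306: √d = [17; 2,34] (ℓ=2, even), read p_1/q_1
a_0=17:  p_0=17·1+0=17,  q_0=17·0+1=1
a_1=2:  p_1=2·17+1=35,  q_1=2·1+0=2
fundamental: x₁=35, y₁=2  (since 1225 − 306·4 = 1)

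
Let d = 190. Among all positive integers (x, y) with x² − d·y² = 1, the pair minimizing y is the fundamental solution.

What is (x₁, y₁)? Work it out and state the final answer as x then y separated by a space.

52021 3774

√190 → a₀=13, period (1,3,1,1,1,…,3,1,26); ℓ=14 even so k=13
i=0: a=13 ⇒ p=13, q=1
…
i=4: a=1 ⇒ p=124, q=9
i=5: a=1 ⇒ p=193, q=14
i=6: a=2 ⇒ p=510, q=37
i=7: a=2 ⇒ p=1213, q=88
…
i=12: a=3 ⇒ p=40787, q=2959
i=13: a=1 ⇒ p=52021, q=3774
→ (52021, 3774).  Check: 52021²=2706184441, 190·3774²=2706184440, difference 1.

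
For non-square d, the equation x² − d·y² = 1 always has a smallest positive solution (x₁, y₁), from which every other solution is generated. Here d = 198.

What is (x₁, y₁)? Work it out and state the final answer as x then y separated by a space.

d=198: √d = [14; 14,28] (ℓ=2, even), read p_1/q_1
i=0: a=14 ⇒ p=14, q=1
i=1: a=14 ⇒ p=197, q=14
(x₁, y₁) = (197, 14);  197² − 198·14² = 1 ✓

197 14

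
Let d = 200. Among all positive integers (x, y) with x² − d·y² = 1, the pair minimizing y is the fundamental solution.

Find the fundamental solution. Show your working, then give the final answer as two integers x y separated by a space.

[14; 7,28] for √200; ℓ=2 ⇒ convergent index 1
k=0  a_k=14  p_k/q_k = 14/1
k=1  a_k=7  p_k/q_k = 99/7
(x₁, y₁) = (99, 7);  99² − 200·7² = 1 ✓

99 7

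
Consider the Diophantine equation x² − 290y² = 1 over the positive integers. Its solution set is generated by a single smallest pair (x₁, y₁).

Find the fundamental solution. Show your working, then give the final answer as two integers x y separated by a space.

579 34

[17; 34] for √290; ℓ=1 ⇒ convergent index 1
step 0: (17, 1)  from 17·(1,0) + (0,1)
step 1: (579, 34)  from 34·(17,1) + (1,0)
fundamental: x₁=579, y₁=34  (since 335241 − 290·1156 = 1)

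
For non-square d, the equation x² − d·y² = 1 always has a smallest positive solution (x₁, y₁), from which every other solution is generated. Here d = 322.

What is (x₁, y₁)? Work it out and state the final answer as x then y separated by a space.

323 18

√322 → a₀=17, period (1,16,1,34); ℓ=4 even so k=3
a_0=17:  p_0=17·1+0=17,  q_0=17·0+1=1
…
a_2=16:  p_2=16·18+17=305,  q_2=16·1+1=17
a_3=1:  p_3=1·305+18=323,  q_3=1·17+1=18
fundamental: x₁=323, y₁=18  (since 104329 − 322·324 = 1)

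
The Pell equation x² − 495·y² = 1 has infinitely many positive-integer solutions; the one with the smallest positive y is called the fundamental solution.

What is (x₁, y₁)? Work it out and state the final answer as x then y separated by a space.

89 4

√495 → a₀=22, period (4,44); ℓ=2 even so k=1
step 0: (22, 1)  from 22·(1,0) + (0,1)
step 1: (89, 4)  from 4·(22,1) + (1,0)
fundamental: x₁=89, y₁=4  (since 7921 − 495·16 = 1)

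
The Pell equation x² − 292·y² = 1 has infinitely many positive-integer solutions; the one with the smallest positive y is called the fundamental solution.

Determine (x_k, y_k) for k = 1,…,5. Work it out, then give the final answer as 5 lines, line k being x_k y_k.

√292 → a₀=17, period (11,2,1,3,8,3,1,2,11,34); ℓ=10 even so k=9
i=0: a=17 ⇒ p=17, q=1
i=1: a=11 ⇒ p=188, q=11
i=2: a=2 ⇒ p=393, q=23
i=3: a=1 ⇒ p=581, q=34
…
i=5: a=8 ⇒ p=17669, q=1034
i=6: a=3 ⇒ p=55143, q=3227
i=7: a=1 ⇒ p=72812, q=4261
i=8: a=2 ⇒ p=200767, q=11749
i=9: a=11 ⇒ p=2281249, q=133500
→ (2281249, 133500).  Check: 2281249²=5204097000001, 292·133500²=5204097000000, difference 1.
n=2: (2281249,133500)∘(2281249,133500) = (2281249·2281249+292·133500·133500, 2281249·133500+133500·2281249) = (10408194000001,609093483000)
n=3: (10408194000001,609093483000)∘(2281249,133500) = (2281249·10408194000001+292·133500·609093483000, 2281249·609093483000+133500·10408194000001) = (47487364308614281249,2778987798000400500)
n=4: (47487364308614281249,2778987798000400500)∘(2281249,133500) = (2281249·47487364308614281249+292·133500·2778987798000400500, 2281249·2778987798000400500+133500·47487364308614281249) = (216661004683313632776000001,12679126270400622186966000)
n=5: (216661004683313632776000001,12679126270400622186966000)∘(2281249,133500) = (2281249·216661004683313632776000001+292·133500·12679126270400622186966000, 2281249·12679126270400622186966000+133500·216661004683313632776000001) = (988515400545561595548925838281249,57848488250447518938990000667500)

2281249 133500
10408194000001 609093483000
47487364308614281249 2778987798000400500
216661004683313632776000001 12679126270400622186966000
988515400545561595548925838281249 57848488250447518938990000667500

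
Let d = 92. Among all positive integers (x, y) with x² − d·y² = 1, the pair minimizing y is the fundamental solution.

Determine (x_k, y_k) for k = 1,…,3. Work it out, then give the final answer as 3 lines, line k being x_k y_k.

1151 120
2649601 276240
6099380351 635904360

√92 = [9; 1,1,2,4,2,1,1,18, …], period ℓ=8 (even) → k=7
i=0: a=9 ⇒ p=9, q=1
i=1: a=1 ⇒ p=10, q=1
i=2: a=1 ⇒ p=19, q=2
i=3: a=2 ⇒ p=48, q=5
i=4: a=4 ⇒ p=211, q=22
i=5: a=2 ⇒ p=470, q=49
i=6: a=1 ⇒ p=681, q=71
i=7: a=1 ⇒ p=1151, q=120
→ (1151, 120).  Check: 1151²=1324801, 92·120²=1324800, difference 1.
n=2: (1151,120)∘(1151,120) = (1151·1151+92·120·120, 1151·120+120·1151) = (2649601,276240)
n=3: (2649601,276240)∘(1151,120) = (1151·2649601+92·120·276240, 1151·276240+120·2649601) = (6099380351,635904360)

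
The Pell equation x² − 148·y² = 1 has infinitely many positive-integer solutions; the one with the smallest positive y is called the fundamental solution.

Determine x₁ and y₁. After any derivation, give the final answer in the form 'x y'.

[12; 6,24] for √148; ℓ=2 ⇒ convergent index 1
i=0: a=12 ⇒ p=12, q=1
i=1: a=6 ⇒ p=73, q=6
fundamental: x₁=73, y₁=6  (since 5329 − 148·36 = 1)

73 6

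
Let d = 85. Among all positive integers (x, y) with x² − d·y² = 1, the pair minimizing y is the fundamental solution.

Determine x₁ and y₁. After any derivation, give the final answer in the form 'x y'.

285769 30996

[9; 4,1,1,4,18] for √85; ℓ=5 ⇒ convergent index 9
a_0=9:  p_0=9·1+0=9,  q_0=9·0+1=1
…
a_2=1:  p_2=1·37+9=46,  q_2=1·4+1=5
a_3=1:  p_3=1·46+37=83,  q_3=1·5+4=9
a_4=4:  p_4=4·83+46=378,  q_4=4·9+5=41
…
a_8=1:  p_8=1·34813+27926=62739,  q_8=1·3776+3029=6805
a_9=4:  p_9=4·62739+34813=285769,  q_9=4·6805+3776=30996
→ (285769, 30996).  Check: 285769²=81663921361, 85·30996²=81663921360, difference 1.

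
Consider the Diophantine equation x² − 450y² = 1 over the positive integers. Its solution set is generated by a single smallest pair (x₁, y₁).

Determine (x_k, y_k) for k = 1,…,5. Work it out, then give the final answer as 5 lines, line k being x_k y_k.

d=450: √d = [21; 4,1,2,4,2,1,4,42] (ℓ=8, even), read p_7/q_7
step 0: (21, 1)  from 21·(1,0) + (0,1)
step 1: (85, 4)  from 4·(21,1) + (1,0)
step 2: (106, 5)  from 1·(85,4) + (21,1)
step 3: (297, 14)  from 2·(106,5) + (85,4)
…
step 5: (2885, 136)  from 2·(1294,61) + (297,14)
step 6: (4179, 197)  from 1·(2885,136) + (1294,61)
step 7: (19601, 924)  from 4·(4179,197) + (2885,136)
fundamental: x₁=19601, y₁=924  (since 384199201 − 450·853776 = 1)
(x_2, y_2) = (19601·19601 + 450·924·924, 19601·924 + 924·19601) = (768398401, 36222648)
(x_3, y_3) = (19601·768398401 + 450·924·36222648, 19601·36222648 + 924·768398401) = (30122754096401, 1420000245972)
(x_4, y_4) = (19601·30122754096401 + 450·924·1420000245972, 19601·1420000245972 + 924·30122754096401) = (1180872205318713601, 55666849606371696)
(x_5, y_5) = (19601·1180872205318713601 + 450·924·55666849606371696, 19601·55666849606371696 + 924·1180872205318713601) = (46292552162781456490001, 2182251836848982980620)

19601 924
768398401 36222648
30122754096401 1420000245972
1180872205318713601 55666849606371696
46292552162781456490001 2182251836848982980620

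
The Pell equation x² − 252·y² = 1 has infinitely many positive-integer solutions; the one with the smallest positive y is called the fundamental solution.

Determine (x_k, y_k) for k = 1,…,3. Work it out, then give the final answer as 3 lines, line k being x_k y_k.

d=252: √d = [15; 1,6,1,30] (ℓ=4, even), read p_3/q_3
a_0=15:  p_0=15·1+0=15,  q_0=15·0+1=1
a_1=1:  p_1=1·15+1=16,  q_1=1·1+0=1
a_2=6:  p_2=6·16+15=111,  q_2=6·1+1=7
a_3=1:  p_3=1·111+16=127,  q_3=1·7+1=8
(x₁, y₁) = (127, 8);  127² − 252·8² = 1 ✓
n=2: (127,8)∘(127,8) = (127·127+252·8·8, 127·8+8·127) = (32257,2032)
n=3: (32257,2032)∘(127,8) = (127·32257+252·8·2032, 127·2032+8·32257) = (8193151,516120)

127 8
32257 2032
8193151 516120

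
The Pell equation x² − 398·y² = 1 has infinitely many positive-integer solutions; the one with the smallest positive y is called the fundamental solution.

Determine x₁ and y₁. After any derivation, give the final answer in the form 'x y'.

399 20

d=398: √d = [19; 1,18,1,38] (ℓ=4, even), read p_3/q_3
a_0=19:  p_0=19·1+0=19,  q_0=19·0+1=1
…
a_2=18:  p_2=18·20+19=379,  q_2=18·1+1=19
a_3=1:  p_3=1·379+20=399,  q_3=1·19+1=20
fundamental: x₁=399, y₁=20  (since 159201 − 398·400 = 1)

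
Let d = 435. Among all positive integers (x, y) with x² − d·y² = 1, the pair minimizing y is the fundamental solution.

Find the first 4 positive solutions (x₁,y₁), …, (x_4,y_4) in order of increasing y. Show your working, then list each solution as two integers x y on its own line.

146 7
42631 2044
12448106 596841
3634804321 174275528

√435 = [20; 1,5,1,40, …], period ℓ=4 (even) → k=3
i=0: a=20 ⇒ p=20, q=1
i=1: a=1 ⇒ p=21, q=1
i=2: a=5 ⇒ p=125, q=6
i=3: a=1 ⇒ p=146, q=7
→ (146, 7).  Check: 146²=21316, 435·7²=21315, difference 1.
k=2:  x_2 = 146·146+435·7·7 = 42631,  y_2 = 146·7+7·146 = 2044
k=3:  x_3 = 146·42631+435·7·2044 = 12448106,  y_3 = 146·2044+7·42631 = 596841
k=4:  x_4 = 146·12448106+435·7·596841 = 3634804321,  y_4 = 146·596841+7·12448106 = 174275528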